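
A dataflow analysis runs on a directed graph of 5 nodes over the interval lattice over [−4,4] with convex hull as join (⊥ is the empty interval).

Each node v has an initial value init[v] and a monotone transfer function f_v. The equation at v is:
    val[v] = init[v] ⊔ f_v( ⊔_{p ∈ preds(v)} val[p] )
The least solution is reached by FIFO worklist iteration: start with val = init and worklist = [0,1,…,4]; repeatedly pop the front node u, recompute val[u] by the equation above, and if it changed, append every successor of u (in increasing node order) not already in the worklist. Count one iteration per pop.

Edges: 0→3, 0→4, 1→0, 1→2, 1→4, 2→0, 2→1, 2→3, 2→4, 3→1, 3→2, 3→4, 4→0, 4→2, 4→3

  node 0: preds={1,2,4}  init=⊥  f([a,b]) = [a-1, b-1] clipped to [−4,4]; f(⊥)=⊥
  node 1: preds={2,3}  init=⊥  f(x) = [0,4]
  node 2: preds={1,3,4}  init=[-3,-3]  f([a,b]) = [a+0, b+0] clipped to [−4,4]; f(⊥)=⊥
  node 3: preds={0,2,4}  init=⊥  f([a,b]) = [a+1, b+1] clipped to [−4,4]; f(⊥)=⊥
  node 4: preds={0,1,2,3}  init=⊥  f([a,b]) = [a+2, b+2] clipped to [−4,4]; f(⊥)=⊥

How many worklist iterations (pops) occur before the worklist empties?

10

Trace (10 dequeues):
  [1] u=0 | in [-3,-3] | out [-4,-4] | prev ⊥ | push {}
  [2] u=1 | in [-3,-3] | out [0,4] | prev ⊥ | push {0}
  [3] u=2 | in [0,4] | out [-3,4] | prev [-3,-3] | push {1}
  [4] u=3 | in [-4,4] | out [-3,4] | prev ⊥ | push {2}
  [5] u=4 | in [-4,4] | out [-2,4] | prev ⊥ | push {3}
  [6] u=0 | in [-3,4] | out [-4,3] | prev [-4,-4] | push {4}
  [7] u=1 | in [-3,4] | out [0,4] | ==
  [8] u=2 | in [-3,4] | out [-3,4] | ==
  [9] u=3 | in [-4,4] | out [-3,4] | ==
  [10] u=4 | in [-4,4] | out [-2,4] | ==

Converged values:
  [0] [-4,3]
  [1] [0,4]
  [2] [-3,4]
  [3] [-3,4]
  [4] [-2,4]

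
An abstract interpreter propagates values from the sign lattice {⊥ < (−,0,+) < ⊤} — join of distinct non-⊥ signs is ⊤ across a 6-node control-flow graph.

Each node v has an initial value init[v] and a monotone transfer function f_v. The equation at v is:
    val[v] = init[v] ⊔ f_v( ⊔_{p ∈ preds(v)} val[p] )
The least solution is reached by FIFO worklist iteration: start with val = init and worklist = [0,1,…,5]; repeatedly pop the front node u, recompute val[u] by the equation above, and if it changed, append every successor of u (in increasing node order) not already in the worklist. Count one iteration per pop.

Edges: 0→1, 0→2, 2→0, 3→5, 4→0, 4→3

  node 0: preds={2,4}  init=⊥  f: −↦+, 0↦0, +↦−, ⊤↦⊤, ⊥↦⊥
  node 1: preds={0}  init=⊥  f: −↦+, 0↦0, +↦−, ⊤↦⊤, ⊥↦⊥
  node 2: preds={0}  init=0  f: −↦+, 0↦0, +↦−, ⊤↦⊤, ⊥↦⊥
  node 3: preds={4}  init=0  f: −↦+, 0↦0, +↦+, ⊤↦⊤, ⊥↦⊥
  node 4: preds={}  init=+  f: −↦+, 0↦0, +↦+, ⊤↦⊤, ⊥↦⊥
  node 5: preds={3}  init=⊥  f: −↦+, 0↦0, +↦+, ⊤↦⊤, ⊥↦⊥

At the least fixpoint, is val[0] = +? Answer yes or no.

no

Worklist (7 pops):
  #1 pop 0: in=⊤ → ⊤ (was ⊥); enqueue []
  #2 pop 1: in=⊤ → ⊤ (was ⊥); enqueue []
  #3 pop 2: in=⊤ → ⊤ (was 0); enqueue [0]
  #4 pop 3: in=+ → ⊤ (was 0); enqueue []
  #5 pop 4: in=⊥ → + (no change)
  #6 pop 5: in=⊤ → ⊤ (was ⊥); enqueue []
  #7 pop 0: in=⊤ → ⊤ (no change)

Fixpoint:
  val[0] = ⊤
  val[1] = ⊤
  val[2] = ⊤
  val[3] = ⊤
  val[4] = +
  val[5] = ⊤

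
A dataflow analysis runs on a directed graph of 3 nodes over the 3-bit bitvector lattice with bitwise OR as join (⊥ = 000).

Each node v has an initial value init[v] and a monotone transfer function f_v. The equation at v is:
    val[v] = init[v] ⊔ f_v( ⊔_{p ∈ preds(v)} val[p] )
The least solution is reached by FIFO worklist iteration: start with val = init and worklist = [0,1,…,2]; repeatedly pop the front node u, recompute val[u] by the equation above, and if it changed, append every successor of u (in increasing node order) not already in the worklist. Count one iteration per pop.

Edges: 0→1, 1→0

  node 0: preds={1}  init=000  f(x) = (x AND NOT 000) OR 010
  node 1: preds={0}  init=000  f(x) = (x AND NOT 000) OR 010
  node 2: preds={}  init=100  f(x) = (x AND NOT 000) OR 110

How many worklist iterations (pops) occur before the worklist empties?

Worklist (4 pops):
  #1 pop 0: in=000 → 010 (was 000); enqueue []
  #2 pop 1: in=010 → 010 (was 000); enqueue [0]
  #3 pop 2: in=000 → 110 (was 100); enqueue []
  #4 pop 0: in=010 → 010 (no change)

Fixpoint:
  val[0] = 010
  val[1] = 010
  val[2] = 110

4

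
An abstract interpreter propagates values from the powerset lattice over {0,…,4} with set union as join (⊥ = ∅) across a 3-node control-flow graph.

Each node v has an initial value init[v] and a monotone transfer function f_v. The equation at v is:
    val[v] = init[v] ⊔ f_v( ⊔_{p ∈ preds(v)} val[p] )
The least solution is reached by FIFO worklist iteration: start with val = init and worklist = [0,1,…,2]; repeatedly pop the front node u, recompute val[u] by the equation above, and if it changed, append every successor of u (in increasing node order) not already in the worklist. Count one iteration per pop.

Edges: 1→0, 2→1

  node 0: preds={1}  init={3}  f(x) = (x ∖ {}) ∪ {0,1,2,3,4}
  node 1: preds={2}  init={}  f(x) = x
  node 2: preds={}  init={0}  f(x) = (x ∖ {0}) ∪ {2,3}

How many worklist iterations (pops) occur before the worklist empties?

Iteration log — 6 steps:
  step 1. node 0  ⊔preds={}  new={0,1,2,3,4}  old={3}  +wl: 
  step 2. node 1  ⊔preds={0}  new={0}  old={}  +wl: 0
  step 3. node 2  ⊔preds={}  new={0,2,3}  old={0}  +wl: 1
  step 4. node 0  ⊔preds={0}  new={0,1,2,3,4}  stable
  step 5. node 1  ⊔preds={0,2,3}  new={0,2,3}  old={0}  +wl: 0
  step 6. node 0  ⊔preds={0,2,3}  new={0,1,2,3,4}  stable

Least fixpoint reached:
  node 0: {0,1,2,3,4}
  node 1: {0,2,3}
  node 2: {0,2,3}

6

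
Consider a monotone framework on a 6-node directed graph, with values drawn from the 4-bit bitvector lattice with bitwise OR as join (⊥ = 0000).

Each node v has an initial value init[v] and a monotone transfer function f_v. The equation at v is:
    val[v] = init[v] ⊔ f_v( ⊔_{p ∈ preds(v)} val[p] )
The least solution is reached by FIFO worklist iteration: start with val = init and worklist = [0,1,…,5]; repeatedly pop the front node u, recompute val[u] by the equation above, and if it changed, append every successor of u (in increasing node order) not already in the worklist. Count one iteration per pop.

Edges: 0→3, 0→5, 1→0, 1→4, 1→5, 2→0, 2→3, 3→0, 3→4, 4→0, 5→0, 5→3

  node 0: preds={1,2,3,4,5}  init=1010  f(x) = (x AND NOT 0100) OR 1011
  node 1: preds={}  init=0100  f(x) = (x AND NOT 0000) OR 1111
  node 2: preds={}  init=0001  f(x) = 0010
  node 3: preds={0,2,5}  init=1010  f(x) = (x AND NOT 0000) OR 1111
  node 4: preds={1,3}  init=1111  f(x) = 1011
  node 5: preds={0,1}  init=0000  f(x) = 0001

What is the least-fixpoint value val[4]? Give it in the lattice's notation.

1111

Trace (8 dequeues):
  [1] u=0 | in 1111 | out 1011 | prev 1010 | push {}
  [2] u=1 | in 0000 | out 1111 | prev 0100 | push {0}
  [3] u=2 | in 0000 | out 0011 | prev 0001 | push {}
  [4] u=3 | in 1011 | out 1111 | prev 1010 | push {}
  [5] u=4 | in 1111 | out 1111 | ==
  [6] u=5 | in 1111 | out 0001 | prev 0000 | push {3}
  [7] u=0 | in 1111 | out 1011 | ==
  [8] u=3 | in 1011 | out 1111 | ==

Converged values:
  [0] 1011
  [1] 1111
  [2] 0011
  [3] 1111
  [4] 1111
  [5] 0001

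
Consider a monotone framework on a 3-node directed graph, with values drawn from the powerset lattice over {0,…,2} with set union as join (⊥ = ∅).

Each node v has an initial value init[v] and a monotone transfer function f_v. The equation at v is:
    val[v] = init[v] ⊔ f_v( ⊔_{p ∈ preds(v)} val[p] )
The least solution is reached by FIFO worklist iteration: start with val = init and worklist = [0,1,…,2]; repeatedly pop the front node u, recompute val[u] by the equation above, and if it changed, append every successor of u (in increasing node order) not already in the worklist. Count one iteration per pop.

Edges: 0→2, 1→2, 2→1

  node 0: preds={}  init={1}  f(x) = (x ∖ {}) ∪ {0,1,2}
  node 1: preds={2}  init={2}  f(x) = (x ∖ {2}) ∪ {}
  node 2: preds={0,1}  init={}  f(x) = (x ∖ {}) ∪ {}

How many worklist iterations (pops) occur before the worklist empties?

5

Trace (5 dequeues):
  [1] u=0 | in {} | out {0,1,2} | prev {1} | push {}
  [2] u=1 | in {} | out {2} | ==
  [3] u=2 | in {0,1,2} | out {0,1,2} | prev {} | push {1}
  [4] u=1 | in {0,1,2} | out {0,1,2} | prev {2} | push {2}
  [5] u=2 | in {0,1,2} | out {0,1,2} | ==

Converged values:
  [0] {0,1,2}
  [1] {0,1,2}
  [2] {0,1,2}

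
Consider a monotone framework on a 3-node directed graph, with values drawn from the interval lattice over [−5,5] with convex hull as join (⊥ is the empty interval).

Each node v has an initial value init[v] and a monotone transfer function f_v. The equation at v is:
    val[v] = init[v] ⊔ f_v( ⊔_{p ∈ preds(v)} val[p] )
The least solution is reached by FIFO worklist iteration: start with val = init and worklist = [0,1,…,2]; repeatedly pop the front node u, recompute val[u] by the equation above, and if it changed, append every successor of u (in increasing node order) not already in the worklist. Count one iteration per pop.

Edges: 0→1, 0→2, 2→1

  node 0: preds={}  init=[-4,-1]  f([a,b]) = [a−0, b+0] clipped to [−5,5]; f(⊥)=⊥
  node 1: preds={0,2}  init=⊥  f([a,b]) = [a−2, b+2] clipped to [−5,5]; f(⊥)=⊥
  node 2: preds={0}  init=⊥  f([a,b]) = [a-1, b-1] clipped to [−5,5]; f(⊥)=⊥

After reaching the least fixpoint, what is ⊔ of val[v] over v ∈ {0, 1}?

[-5,1]

Trace (4 dequeues):
  [1] u=0 | in ⊥ | out [-4,-1] | ==
  [2] u=1 | in [-4,-1] | out [-5,1] | prev ⊥ | push {}
  [3] u=2 | in [-4,-1] | out [-5,-2] | prev ⊥ | push {1}
  [4] u=1 | in [-5,-1] | out [-5,1] | ==

Converged values:
  [0] [-4,-1]
  [1] [-5,1]
  [2] [-5,-2]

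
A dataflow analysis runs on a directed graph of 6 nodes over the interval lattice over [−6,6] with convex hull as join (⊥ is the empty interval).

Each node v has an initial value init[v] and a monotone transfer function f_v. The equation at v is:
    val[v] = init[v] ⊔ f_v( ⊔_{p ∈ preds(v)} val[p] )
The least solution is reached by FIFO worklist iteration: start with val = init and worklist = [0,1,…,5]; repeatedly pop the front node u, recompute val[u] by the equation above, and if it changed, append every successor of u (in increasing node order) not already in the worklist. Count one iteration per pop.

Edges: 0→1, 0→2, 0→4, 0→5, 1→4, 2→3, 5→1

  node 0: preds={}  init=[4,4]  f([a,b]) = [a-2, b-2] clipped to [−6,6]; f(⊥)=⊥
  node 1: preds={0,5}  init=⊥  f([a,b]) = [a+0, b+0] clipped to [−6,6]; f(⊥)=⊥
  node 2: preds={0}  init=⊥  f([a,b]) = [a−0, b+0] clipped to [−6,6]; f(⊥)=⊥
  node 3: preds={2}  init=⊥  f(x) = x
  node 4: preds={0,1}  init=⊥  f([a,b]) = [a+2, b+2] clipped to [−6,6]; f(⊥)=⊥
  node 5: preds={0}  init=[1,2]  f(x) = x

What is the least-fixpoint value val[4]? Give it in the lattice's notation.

[3,6]

Trace (7 dequeues):
  [1] u=0 | in ⊥ | out [4,4] | ==
  [2] u=1 | in [1,4] | out [1,4] | prev ⊥ | push {}
  [3] u=2 | in [4,4] | out [4,4] | prev ⊥ | push {}
  [4] u=3 | in [4,4] | out [4,4] | prev ⊥ | push {}
  [5] u=4 | in [1,4] | out [3,6] | prev ⊥ | push {}
  [6] u=5 | in [4,4] | out [1,4] | prev [1,2] | push {1}
  [7] u=1 | in [1,4] | out [1,4] | ==

Converged values:
  [0] [4,4]
  [1] [1,4]
  [2] [4,4]
  [3] [4,4]
  [4] [3,6]
  [5] [1,4]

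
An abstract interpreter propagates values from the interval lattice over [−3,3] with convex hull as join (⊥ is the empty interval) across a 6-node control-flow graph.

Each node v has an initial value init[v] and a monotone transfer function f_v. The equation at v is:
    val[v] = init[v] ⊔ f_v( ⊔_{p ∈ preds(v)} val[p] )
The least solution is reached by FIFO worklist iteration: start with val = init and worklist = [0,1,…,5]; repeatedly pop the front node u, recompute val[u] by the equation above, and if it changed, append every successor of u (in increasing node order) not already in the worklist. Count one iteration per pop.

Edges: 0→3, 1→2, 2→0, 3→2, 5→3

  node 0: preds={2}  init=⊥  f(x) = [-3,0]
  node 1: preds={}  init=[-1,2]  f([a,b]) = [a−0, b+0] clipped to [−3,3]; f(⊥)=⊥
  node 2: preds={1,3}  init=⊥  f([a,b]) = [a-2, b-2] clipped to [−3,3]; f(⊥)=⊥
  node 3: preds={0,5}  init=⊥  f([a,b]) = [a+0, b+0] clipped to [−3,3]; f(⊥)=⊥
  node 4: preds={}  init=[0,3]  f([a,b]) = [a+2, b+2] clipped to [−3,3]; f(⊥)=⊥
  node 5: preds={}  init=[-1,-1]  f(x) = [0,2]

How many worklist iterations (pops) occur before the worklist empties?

10

Worklist (10 pops):
  #1 pop 0: in=⊥ → [-3,0] (was ⊥); enqueue []
  #2 pop 1: in=⊥ → [-1,2] (no change)
  #3 pop 2: in=[-1,2] → [-3,0] (was ⊥); enqueue [0]
  #4 pop 3: in=[-3,0] → [-3,0] (was ⊥); enqueue [2]
  #5 pop 4: in=⊥ → [0,3] (no change)
  #6 pop 5: in=⊥ → [-1,2] (was [-1,-1]); enqueue [3]
  #7 pop 0: in=[-3,0] → [-3,0] (no change)
  #8 pop 2: in=[-3,2] → [-3,0] (no change)
  #9 pop 3: in=[-3,2] → [-3,2] (was [-3,0]); enqueue [2]
  #10 pop 2: in=[-3,2] → [-3,0] (no change)

Fixpoint:
  val[0] = [-3,0]
  val[1] = [-1,2]
  val[2] = [-3,0]
  val[3] = [-3,2]
  val[4] = [0,3]
  val[5] = [-1,2]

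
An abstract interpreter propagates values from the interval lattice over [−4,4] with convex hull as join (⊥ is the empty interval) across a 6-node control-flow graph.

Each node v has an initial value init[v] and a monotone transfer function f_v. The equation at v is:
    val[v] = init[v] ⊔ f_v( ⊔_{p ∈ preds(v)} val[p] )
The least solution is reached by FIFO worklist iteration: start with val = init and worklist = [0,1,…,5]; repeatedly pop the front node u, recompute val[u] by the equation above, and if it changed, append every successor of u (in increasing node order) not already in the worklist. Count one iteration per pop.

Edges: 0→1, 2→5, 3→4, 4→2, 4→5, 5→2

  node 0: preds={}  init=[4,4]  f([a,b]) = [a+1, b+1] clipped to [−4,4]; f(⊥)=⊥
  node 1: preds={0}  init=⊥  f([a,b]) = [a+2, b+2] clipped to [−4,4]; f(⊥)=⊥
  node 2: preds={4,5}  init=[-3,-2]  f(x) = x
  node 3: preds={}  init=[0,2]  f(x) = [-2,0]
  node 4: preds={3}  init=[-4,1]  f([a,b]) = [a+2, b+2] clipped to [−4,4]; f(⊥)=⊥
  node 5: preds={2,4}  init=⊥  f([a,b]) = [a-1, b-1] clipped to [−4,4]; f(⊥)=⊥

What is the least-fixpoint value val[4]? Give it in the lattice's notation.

Trace (8 dequeues):
  [1] u=0 | in ⊥ | out [4,4] | ==
  [2] u=1 | in [4,4] | out [4,4] | prev ⊥ | push {}
  [3] u=2 | in [-4,1] | out [-4,1] | prev [-3,-2] | push {}
  [4] u=3 | in ⊥ | out [-2,2] | prev [0,2] | push {}
  [5] u=4 | in [-2,2] | out [-4,4] | prev [-4,1] | push {2}
  [6] u=5 | in [-4,4] | out [-4,3] | prev ⊥ | push {}
  [7] u=2 | in [-4,4] | out [-4,4] | prev [-4,1] | push {5}
  [8] u=5 | in [-4,4] | out [-4,3] | ==

Converged values:
  [0] [4,4]
  [1] [4,4]
  [2] [-4,4]
  [3] [-2,2]
  [4] [-4,4]
  [5] [-4,3]

[-4,4]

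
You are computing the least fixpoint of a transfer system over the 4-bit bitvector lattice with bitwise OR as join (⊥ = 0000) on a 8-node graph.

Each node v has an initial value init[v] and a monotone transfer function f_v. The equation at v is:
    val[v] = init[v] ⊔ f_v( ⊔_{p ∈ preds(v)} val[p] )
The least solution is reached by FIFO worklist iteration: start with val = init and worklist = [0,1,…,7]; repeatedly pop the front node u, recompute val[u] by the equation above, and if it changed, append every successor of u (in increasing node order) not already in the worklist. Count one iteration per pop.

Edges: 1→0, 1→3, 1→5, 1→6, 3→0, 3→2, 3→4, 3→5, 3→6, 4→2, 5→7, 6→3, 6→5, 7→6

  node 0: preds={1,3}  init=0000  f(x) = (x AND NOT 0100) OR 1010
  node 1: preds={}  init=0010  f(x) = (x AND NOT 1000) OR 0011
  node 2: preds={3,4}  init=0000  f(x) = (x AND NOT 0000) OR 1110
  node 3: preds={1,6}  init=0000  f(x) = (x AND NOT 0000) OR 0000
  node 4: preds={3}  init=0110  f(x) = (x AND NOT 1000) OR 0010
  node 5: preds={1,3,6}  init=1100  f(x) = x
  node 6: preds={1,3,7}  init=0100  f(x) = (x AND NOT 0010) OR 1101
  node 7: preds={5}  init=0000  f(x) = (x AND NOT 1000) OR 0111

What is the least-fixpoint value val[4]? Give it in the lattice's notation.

0111

Worklist (16 pops):
  #1 pop 0: in=0010 → 1010 (was 0000); enqueue []
  #2 pop 1: in=0000 → 0011 (was 0010); enqueue [0]
  #3 pop 2: in=0110 → 1110 (was 0000); enqueue []
  #4 pop 3: in=0111 → 0111 (was 0000); enqueue [2]
  #5 pop 4: in=0111 → 0111 (was 0110); enqueue []
  #6 pop 5: in=0111 → 1111 (was 1100); enqueue []
  #7 pop 6: in=0111 → 1101 (was 0100); enqueue [3,5]
  #8 pop 7: in=1111 → 0111 (was 0000); enqueue [6]
  #9 pop 0: in=0111 → 1011 (was 1010); enqueue []
  #10 pop 2: in=0111 → 1111 (was 1110); enqueue []
  #11 pop 3: in=1111 → 1111 (was 0111); enqueue [0,2,4]
  #12 pop 5: in=1111 → 1111 (no change)
  #13 pop 6: in=1111 → 1101 (no change)
  #14 pop 0: in=1111 → 1011 (no change)
  #15 pop 2: in=1111 → 1111 (no change)
  #16 pop 4: in=1111 → 0111 (no change)

Fixpoint:
  val[0] = 1011
  val[1] = 0011
  val[2] = 1111
  val[3] = 1111
  val[4] = 0111
  val[5] = 1111
  val[6] = 1101
  val[7] = 0111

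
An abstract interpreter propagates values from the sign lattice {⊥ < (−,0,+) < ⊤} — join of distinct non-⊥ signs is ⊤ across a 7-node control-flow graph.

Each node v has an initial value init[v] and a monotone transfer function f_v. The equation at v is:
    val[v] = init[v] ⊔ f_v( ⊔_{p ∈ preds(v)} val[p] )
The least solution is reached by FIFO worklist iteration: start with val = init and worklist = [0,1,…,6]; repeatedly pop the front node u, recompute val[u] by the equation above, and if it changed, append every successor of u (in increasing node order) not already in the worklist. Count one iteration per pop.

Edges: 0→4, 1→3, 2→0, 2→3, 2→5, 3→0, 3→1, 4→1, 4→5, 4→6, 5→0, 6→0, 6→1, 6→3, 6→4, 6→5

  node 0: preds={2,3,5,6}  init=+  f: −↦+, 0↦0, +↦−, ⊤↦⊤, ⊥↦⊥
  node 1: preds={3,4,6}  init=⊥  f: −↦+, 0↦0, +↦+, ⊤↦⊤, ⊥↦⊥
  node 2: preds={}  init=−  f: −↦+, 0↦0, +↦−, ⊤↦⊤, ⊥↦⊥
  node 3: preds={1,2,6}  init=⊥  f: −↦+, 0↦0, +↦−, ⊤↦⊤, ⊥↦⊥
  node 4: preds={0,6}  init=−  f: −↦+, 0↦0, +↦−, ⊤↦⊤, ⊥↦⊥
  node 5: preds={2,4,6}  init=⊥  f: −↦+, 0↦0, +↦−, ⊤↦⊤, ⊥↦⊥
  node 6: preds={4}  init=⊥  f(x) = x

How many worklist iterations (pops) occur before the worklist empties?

Trace (19 dequeues):
  [1] u=0 | in − | out + | ==
  [2] u=1 | in − | out + | prev ⊥ | push {}
  [3] u=2 | in ⊥ | out − | ==
  [4] u=3 | in ⊤ | out ⊤ | prev ⊥ | push {0,1}
  [5] u=4 | in + | out − | ==
  [6] u=5 | in − | out + | prev ⊥ | push {}
  [7] u=6 | in − | out − | prev ⊥ | push {3,4,5}
  [8] u=0 | in ⊤ | out ⊤ | prev + | push {}
  [9] u=1 | in ⊤ | out ⊤ | prev + | push {}
  [10] u=3 | in ⊤ | out ⊤ | ==
  [11] u=4 | in ⊤ | out ⊤ | prev − | push {1,6}
  [12] u=5 | in ⊤ | out ⊤ | prev + | push {0}
  [13] u=1 | in ⊤ | out ⊤ | ==
  [14] u=6 | in ⊤ | out ⊤ | prev − | push {1,3,4,5}
  [15] u=0 | in ⊤ | out ⊤ | ==
  [16] u=1 | in ⊤ | out ⊤ | ==
  [17] u=3 | in ⊤ | out ⊤ | ==
  [18] u=4 | in ⊤ | out ⊤ | ==
  [19] u=5 | in ⊤ | out ⊤ | ==

Converged values:
  [0] ⊤
  [1] ⊤
  [2] −
  [3] ⊤
  [4] ⊤
  [5] ⊤
  [6] ⊤

19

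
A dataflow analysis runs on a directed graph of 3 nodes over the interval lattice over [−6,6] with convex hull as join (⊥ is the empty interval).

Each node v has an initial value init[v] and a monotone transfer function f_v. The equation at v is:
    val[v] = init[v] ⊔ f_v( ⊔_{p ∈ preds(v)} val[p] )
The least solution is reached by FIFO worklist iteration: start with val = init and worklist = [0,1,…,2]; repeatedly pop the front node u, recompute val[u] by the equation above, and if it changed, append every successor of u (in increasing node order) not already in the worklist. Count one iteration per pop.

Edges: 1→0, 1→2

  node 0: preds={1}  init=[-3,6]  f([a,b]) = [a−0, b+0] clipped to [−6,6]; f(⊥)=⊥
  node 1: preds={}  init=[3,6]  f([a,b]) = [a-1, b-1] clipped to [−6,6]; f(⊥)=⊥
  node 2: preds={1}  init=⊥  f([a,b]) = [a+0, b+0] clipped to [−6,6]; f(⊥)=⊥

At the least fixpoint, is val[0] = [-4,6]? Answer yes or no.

Trace (3 dequeues):
  [1] u=0 | in [3,6] | out [-3,6] | ==
  [2] u=1 | in ⊥ | out [3,6] | ==
  [3] u=2 | in [3,6] | out [3,6] | prev ⊥ | push {}

Converged values:
  [0] [-3,6]
  [1] [3,6]
  [2] [3,6]

no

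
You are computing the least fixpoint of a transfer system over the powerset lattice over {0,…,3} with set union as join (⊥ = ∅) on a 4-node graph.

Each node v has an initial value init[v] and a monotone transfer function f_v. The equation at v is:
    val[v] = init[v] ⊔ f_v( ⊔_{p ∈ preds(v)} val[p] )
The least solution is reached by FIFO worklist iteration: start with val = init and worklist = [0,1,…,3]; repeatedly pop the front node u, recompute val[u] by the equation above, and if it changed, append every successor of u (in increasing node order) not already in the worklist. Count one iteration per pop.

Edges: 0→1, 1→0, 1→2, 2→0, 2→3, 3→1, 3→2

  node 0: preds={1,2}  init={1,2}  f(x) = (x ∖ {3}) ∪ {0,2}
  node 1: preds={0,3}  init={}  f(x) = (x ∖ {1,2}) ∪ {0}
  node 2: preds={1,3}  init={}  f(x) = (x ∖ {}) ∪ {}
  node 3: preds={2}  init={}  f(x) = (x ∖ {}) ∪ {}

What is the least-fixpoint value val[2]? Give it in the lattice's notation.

{0}

Trace (7 dequeues):
  [1] u=0 | in {} | out {0,1,2} | prev {1,2} | push {}
  [2] u=1 | in {0,1,2} | out {0} | prev {} | push {0}
  [3] u=2 | in {0} | out {0} | prev {} | push {}
  [4] u=3 | in {0} | out {0} | prev {} | push {1,2}
  [5] u=0 | in {0} | out {0,1,2} | ==
  [6] u=1 | in {0,1,2} | out {0} | ==
  [7] u=2 | in {0} | out {0} | ==

Converged values:
  [0] {0,1,2}
  [1] {0}
  [2] {0}
  [3] {0}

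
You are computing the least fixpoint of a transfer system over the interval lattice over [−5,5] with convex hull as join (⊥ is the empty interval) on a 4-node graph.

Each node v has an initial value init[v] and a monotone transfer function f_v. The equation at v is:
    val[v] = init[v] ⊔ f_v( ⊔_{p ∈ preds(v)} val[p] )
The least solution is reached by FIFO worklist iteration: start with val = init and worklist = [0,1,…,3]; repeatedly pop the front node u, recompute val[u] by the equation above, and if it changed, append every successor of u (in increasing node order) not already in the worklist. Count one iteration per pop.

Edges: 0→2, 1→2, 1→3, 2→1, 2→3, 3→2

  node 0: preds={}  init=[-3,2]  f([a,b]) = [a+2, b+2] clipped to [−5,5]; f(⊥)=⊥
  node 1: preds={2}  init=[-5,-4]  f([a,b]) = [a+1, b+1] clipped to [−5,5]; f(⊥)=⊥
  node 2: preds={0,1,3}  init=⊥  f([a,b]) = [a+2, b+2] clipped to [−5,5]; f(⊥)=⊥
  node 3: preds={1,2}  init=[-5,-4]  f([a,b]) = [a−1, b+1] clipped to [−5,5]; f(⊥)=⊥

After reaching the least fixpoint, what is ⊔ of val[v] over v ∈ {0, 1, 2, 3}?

[-5,5]

Worklist (8 pops):
  #1 pop 0: in=⊥ → [-3,2] (no change)
  #2 pop 1: in=⊥ → [-5,-4] (no change)
  #3 pop 2: in=[-5,2] → [-3,4] (was ⊥); enqueue [1]
  #4 pop 3: in=[-5,4] → [-5,5] (was [-5,-4]); enqueue [2]
  #5 pop 1: in=[-3,4] → [-5,5] (was [-5,-4]); enqueue [3]
  #6 pop 2: in=[-5,5] → [-3,5] (was [-3,4]); enqueue [1]
  #7 pop 3: in=[-5,5] → [-5,5] (no change)
  #8 pop 1: in=[-3,5] → [-5,5] (no change)

Fixpoint:
  val[0] = [-3,2]
  val[1] = [-5,5]
  val[2] = [-3,5]
  val[3] = [-5,5]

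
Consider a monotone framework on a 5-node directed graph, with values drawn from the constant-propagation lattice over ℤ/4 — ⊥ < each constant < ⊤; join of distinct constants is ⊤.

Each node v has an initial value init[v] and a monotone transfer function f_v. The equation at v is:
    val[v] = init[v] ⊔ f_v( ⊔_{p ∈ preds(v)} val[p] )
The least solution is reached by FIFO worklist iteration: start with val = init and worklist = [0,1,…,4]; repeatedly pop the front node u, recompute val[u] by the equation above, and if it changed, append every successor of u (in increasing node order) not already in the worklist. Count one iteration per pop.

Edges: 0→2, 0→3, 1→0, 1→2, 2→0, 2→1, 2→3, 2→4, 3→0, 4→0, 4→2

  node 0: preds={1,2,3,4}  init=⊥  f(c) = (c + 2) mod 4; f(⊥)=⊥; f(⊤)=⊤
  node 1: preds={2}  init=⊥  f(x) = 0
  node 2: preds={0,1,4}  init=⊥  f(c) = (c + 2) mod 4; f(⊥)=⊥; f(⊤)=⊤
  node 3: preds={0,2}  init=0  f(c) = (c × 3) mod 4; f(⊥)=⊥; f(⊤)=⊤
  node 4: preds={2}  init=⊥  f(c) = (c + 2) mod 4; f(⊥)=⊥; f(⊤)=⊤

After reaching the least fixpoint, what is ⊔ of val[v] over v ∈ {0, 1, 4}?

⊤

Trace (9 dequeues):
  [1] u=0 | in 0 | out 2 | prev ⊥ | push {}
  [2] u=1 | in ⊥ | out 0 | prev ⊥ | push {0}
  [3] u=2 | in ⊤ | out ⊤ | prev ⊥ | push {1}
  [4] u=3 | in ⊤ | out ⊤ | prev 0 | push {}
  [5] u=4 | in ⊤ | out ⊤ | prev ⊥ | push {2}
  [6] u=0 | in ⊤ | out ⊤ | prev 2 | push {3}
  [7] u=1 | in ⊤ | out 0 | ==
  [8] u=2 | in ⊤ | out ⊤ | ==
  [9] u=3 | in ⊤ | out ⊤ | ==

Converged values:
  [0] ⊤
  [1] 0
  [2] ⊤
  [3] ⊤
  [4] ⊤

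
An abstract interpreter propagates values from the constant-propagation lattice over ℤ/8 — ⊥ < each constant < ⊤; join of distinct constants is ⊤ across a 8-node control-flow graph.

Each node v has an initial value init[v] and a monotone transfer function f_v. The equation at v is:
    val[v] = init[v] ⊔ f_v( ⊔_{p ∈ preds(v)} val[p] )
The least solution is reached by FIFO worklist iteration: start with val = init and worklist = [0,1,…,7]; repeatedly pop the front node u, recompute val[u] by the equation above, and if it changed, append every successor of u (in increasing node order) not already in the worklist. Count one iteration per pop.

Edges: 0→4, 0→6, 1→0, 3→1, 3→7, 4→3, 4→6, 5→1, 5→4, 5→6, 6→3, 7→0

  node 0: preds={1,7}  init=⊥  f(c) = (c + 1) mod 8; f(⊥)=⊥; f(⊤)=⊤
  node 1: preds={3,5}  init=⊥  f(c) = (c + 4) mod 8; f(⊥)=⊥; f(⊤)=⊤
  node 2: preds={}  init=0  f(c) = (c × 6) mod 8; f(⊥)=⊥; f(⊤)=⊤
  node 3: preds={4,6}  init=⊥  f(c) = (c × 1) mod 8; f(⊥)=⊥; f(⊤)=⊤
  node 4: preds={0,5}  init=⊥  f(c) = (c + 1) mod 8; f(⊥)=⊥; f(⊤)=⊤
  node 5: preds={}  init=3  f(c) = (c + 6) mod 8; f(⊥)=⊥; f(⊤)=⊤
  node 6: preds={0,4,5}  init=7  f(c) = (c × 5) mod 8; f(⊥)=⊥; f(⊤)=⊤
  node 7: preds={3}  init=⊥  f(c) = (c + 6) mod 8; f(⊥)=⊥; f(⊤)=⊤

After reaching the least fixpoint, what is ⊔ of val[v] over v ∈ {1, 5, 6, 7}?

⊤

Trace (18 dequeues):
  [1] u=0 | in ⊥ | out ⊥ | ==
  [2] u=1 | in 3 | out 7 | prev ⊥ | push {0}
  [3] u=2 | in ⊥ | out 0 | ==
  [4] u=3 | in 7 | out 7 | prev ⊥ | push {1}
  [5] u=4 | in 3 | out 4 | prev ⊥ | push {3}
  [6] u=5 | in ⊥ | out 3 | ==
  [7] u=6 | in ⊤ | out ⊤ | prev 7 | push {}
  [8] u=7 | in 7 | out 5 | prev ⊥ | push {}
  [9] u=0 | in ⊤ | out ⊤ | prev ⊥ | push {4,6}
  [10] u=1 | in ⊤ | out ⊤ | prev 7 | push {0}
  [11] u=3 | in ⊤ | out ⊤ | prev 7 | push {1,7}
  [12] u=4 | in ⊤ | out ⊤ | prev 4 | push {3}
  [13] u=6 | in ⊤ | out ⊤ | ==
  [14] u=0 | in ⊤ | out ⊤ | ==
  [15] u=1 | in ⊤ | out ⊤ | ==
  [16] u=7 | in ⊤ | out ⊤ | prev 5 | push {0}
  [17] u=3 | in ⊤ | out ⊤ | ==
  [18] u=0 | in ⊤ | out ⊤ | ==

Converged values:
  [0] ⊤
  [1] ⊤
  [2] 0
  [3] ⊤
  [4] ⊤
  [5] 3
  [6] ⊤
  [7] ⊤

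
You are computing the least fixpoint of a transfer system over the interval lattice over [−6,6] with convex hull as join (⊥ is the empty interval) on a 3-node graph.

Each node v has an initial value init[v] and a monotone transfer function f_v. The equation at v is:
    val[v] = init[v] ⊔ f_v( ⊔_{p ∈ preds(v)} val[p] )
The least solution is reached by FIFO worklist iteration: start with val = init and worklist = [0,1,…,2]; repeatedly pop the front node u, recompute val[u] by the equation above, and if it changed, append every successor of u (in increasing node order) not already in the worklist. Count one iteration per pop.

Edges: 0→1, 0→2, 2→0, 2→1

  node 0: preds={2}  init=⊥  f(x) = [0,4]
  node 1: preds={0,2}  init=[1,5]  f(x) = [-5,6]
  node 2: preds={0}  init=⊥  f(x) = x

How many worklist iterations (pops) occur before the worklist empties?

5

Worklist (5 pops):
  #1 pop 0: in=⊥ → [0,4] (was ⊥); enqueue []
  #2 pop 1: in=[0,4] → [-5,6] (was [1,5]); enqueue []
  #3 pop 2: in=[0,4] → [0,4] (was ⊥); enqueue [0,1]
  #4 pop 0: in=[0,4] → [0,4] (no change)
  #5 pop 1: in=[0,4] → [-5,6] (no change)

Fixpoint:
  val[0] = [0,4]
  val[1] = [-5,6]
  val[2] = [0,4]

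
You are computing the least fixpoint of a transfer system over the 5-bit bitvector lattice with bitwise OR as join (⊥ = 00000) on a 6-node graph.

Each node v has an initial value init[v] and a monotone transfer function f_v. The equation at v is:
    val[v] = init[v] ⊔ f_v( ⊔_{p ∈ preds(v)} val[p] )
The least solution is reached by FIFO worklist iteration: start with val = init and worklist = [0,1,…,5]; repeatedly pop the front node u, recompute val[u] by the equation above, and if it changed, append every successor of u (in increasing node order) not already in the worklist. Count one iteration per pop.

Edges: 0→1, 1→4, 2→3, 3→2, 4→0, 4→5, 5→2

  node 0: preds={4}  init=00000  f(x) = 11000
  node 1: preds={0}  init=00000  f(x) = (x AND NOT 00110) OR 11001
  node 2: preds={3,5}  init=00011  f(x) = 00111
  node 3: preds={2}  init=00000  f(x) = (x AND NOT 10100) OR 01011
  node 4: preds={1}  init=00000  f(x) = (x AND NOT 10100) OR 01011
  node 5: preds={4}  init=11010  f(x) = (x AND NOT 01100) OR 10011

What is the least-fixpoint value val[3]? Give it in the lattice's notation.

01011

Trace (8 dequeues):
  [1] u=0 | in 00000 | out 11000 | prev 00000 | push {}
  [2] u=1 | in 11000 | out 11001 | prev 00000 | push {}
  [3] u=2 | in 11010 | out 00111 | prev 00011 | push {}
  [4] u=3 | in 00111 | out 01011 | prev 00000 | push {2}
  [5] u=4 | in 11001 | out 01011 | prev 00000 | push {0}
  [6] u=5 | in 01011 | out 11011 | prev 11010 | push {}
  [7] u=2 | in 11011 | out 00111 | ==
  [8] u=0 | in 01011 | out 11000 | ==

Converged values:
  [0] 11000
  [1] 11001
  [2] 00111
  [3] 01011
  [4] 01011
  [5] 11011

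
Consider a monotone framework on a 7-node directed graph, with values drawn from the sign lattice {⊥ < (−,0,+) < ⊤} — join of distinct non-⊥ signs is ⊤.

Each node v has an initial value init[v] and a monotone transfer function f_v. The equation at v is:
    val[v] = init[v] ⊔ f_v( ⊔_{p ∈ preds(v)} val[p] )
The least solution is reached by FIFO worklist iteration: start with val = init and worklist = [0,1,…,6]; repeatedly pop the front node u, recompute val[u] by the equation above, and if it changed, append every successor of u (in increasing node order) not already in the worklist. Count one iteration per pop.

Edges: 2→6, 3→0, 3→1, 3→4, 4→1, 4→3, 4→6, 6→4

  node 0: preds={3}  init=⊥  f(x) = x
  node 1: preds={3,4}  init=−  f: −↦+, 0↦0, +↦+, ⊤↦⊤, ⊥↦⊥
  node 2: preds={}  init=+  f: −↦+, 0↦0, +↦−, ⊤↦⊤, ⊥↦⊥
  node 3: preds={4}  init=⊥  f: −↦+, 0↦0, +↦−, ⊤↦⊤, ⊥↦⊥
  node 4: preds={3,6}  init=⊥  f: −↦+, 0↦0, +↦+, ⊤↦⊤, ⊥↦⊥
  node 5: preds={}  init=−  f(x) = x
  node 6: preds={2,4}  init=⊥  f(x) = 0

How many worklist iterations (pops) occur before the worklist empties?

14

Worklist (14 pops):
  #1 pop 0: in=⊥ → ⊥ (no change)
  #2 pop 1: in=⊥ → − (no change)
  #3 pop 2: in=⊥ → + (no change)
  #4 pop 3: in=⊥ → ⊥ (no change)
  #5 pop 4: in=⊥ → ⊥ (no change)
  #6 pop 5: in=⊥ → − (no change)
  #7 pop 6: in=+ → 0 (was ⊥); enqueue [4]
  #8 pop 4: in=0 → 0 (was ⊥); enqueue [1,3,6]
  #9 pop 1: in=0 → ⊤ (was −); enqueue []
  #10 pop 3: in=0 → 0 (was ⊥); enqueue [0,1,4]
  #11 pop 6: in=⊤ → 0 (no change)
  #12 pop 0: in=0 → 0 (was ⊥); enqueue []
  #13 pop 1: in=0 → ⊤ (no change)
  #14 pop 4: in=0 → 0 (no change)

Fixpoint:
  val[0] = 0
  val[1] = ⊤
  val[2] = +
  val[3] = 0
  val[4] = 0
  val[5] = −
  val[6] = 0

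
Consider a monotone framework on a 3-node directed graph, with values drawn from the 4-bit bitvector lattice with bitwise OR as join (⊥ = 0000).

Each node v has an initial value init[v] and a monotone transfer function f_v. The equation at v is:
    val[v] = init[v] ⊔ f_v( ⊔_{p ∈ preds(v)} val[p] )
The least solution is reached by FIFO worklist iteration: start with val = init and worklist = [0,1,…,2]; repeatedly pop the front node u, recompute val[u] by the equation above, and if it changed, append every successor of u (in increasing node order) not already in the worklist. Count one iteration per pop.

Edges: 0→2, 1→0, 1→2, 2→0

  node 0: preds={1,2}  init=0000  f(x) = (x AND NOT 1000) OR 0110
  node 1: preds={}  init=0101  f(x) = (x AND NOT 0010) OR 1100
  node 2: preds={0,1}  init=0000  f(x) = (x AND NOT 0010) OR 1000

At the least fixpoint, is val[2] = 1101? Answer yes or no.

yes

Trace (4 dequeues):
  [1] u=0 | in 0101 | out 0111 | prev 0000 | push {}
  [2] u=1 | in 0000 | out 1101 | prev 0101 | push {0}
  [3] u=2 | in 1111 | out 1101 | prev 0000 | push {}
  [4] u=0 | in 1101 | out 0111 | ==

Converged values:
  [0] 0111
  [1] 1101
  [2] 1101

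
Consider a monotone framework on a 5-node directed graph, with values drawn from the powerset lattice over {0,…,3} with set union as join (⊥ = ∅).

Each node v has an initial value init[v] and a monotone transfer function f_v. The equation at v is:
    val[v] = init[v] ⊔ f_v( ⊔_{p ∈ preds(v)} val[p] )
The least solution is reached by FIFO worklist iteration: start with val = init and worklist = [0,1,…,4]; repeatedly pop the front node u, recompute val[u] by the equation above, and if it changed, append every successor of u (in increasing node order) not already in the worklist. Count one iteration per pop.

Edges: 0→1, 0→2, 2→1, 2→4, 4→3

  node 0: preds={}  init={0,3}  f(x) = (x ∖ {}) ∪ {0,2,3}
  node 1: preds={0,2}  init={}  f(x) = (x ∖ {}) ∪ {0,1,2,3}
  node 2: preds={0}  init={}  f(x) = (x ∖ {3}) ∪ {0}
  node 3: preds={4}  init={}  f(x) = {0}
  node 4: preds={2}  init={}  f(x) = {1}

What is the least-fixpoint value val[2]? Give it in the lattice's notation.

Trace (7 dequeues):
  [1] u=0 | in {} | out {0,2,3} | prev {0,3} | push {}
  [2] u=1 | in {0,2,3} | out {0,1,2,3} | prev {} | push {}
  [3] u=2 | in {0,2,3} | out {0,2} | prev {} | push {1}
  [4] u=3 | in {} | out {0} | prev {} | push {}
  [5] u=4 | in {0,2} | out {1} | prev {} | push {3}
  [6] u=1 | in {0,2,3} | out {0,1,2,3} | ==
  [7] u=3 | in {1} | out {0} | ==

Converged values:
  [0] {0,2,3}
  [1] {0,1,2,3}
  [2] {0,2}
  [3] {0}
  [4] {1}

{0,2}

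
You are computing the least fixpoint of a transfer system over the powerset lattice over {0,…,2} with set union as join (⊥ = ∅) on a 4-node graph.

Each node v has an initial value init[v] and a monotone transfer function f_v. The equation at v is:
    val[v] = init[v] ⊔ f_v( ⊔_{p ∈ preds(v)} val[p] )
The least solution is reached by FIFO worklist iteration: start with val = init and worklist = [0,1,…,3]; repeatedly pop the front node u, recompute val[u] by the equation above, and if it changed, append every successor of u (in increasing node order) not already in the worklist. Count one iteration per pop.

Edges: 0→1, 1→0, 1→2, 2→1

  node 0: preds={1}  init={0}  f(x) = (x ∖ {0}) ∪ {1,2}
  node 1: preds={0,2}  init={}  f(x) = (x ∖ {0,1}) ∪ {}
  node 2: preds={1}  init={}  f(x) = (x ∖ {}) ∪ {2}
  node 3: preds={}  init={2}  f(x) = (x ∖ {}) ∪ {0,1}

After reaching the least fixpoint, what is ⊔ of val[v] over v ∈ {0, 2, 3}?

Iteration log — 6 steps:
  step 1. node 0  ⊔preds={}  new={0,1,2}  old={0}  +wl: 
  step 2. node 1  ⊔preds={0,1,2}  new={2}  old={}  +wl: 0
  step 3. node 2  ⊔preds={2}  new={2}  old={}  +wl: 1
  step 4. node 3  ⊔preds={}  new={0,1,2}  old={2}  +wl: 
  step 5. node 0  ⊔preds={2}  new={0,1,2}  stable
  step 6. node 1  ⊔preds={0,1,2}  new={2}  stable

Least fixpoint reached:
  node 0: {0,1,2}
  node 1: {2}
  node 2: {2}
  node 3: {0,1,2}

{0,1,2}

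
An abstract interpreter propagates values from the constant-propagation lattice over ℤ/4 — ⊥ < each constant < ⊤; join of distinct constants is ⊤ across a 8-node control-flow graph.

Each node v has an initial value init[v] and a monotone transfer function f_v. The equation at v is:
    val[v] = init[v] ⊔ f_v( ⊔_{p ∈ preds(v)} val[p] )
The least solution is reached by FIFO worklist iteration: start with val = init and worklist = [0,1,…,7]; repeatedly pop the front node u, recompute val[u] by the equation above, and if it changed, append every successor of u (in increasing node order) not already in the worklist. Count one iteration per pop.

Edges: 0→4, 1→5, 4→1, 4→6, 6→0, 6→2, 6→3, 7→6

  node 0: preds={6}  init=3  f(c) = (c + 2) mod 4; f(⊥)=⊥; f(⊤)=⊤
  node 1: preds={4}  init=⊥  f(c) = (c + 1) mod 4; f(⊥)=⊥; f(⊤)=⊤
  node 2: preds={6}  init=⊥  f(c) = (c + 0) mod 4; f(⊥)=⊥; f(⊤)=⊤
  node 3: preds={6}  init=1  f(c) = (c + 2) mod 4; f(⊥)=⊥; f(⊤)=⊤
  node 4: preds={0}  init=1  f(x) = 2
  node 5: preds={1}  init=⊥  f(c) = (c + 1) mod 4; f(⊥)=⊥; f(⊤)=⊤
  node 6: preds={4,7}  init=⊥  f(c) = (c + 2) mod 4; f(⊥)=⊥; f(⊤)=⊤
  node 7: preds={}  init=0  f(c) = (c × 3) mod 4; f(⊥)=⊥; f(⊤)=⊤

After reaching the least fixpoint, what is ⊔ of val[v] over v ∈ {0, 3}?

Trace (14 dequeues):
  [1] u=0 | in ⊥ | out 3 | ==
  [2] u=1 | in 1 | out 2 | prev ⊥ | push {}
  [3] u=2 | in ⊥ | out ⊥ | ==
  [4] u=3 | in ⊥ | out 1 | ==
  [5] u=4 | in 3 | out ⊤ | prev 1 | push {1}
  [6] u=5 | in 2 | out 3 | prev ⊥ | push {}
  [7] u=6 | in ⊤ | out ⊤ | prev ⊥ | push {0,2,3}
  [8] u=7 | in ⊥ | out 0 | ==
  [9] u=1 | in ⊤ | out ⊤ | prev 2 | push {5}
  [10] u=0 | in ⊤ | out ⊤ | prev 3 | push {4}
  [11] u=2 | in ⊤ | out ⊤ | prev ⊥ | push {}
  [12] u=3 | in ⊤ | out ⊤ | prev 1 | push {}
  [13] u=5 | in ⊤ | out ⊤ | prev 3 | push {}
  [14] u=4 | in ⊤ | out ⊤ | ==

Converged values:
  [0] ⊤
  [1] ⊤
  [2] ⊤
  [3] ⊤
  [4] ⊤
  [5] ⊤
  [6] ⊤
  [7] 0

⊤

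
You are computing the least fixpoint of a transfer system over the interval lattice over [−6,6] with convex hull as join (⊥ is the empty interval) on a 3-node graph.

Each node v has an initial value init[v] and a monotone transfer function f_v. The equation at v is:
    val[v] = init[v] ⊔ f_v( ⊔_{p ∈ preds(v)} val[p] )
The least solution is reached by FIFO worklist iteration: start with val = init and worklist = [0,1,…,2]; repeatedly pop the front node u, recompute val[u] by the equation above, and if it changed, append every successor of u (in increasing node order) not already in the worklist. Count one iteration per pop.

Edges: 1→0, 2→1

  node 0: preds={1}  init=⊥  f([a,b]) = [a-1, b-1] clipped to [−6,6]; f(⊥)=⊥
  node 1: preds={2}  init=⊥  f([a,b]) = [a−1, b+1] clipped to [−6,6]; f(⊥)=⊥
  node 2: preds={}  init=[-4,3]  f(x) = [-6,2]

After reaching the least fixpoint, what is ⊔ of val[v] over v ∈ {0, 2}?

[-6,3]

Worklist (6 pops):
  #1 pop 0: in=⊥ → ⊥ (no change)
  #2 pop 1: in=[-4,3] → [-5,4] (was ⊥); enqueue [0]
  #3 pop 2: in=⊥ → [-6,3] (was [-4,3]); enqueue [1]
  #4 pop 0: in=[-5,4] → [-6,3] (was ⊥); enqueue []
  #5 pop 1: in=[-6,3] → [-6,4] (was [-5,4]); enqueue [0]
  #6 pop 0: in=[-6,4] → [-6,3] (no change)

Fixpoint:
  val[0] = [-6,3]
  val[1] = [-6,4]
  val[2] = [-6,3]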